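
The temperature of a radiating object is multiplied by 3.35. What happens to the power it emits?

factor ≈ 126

P ∝ T⁴, so the power scales as (3.35)⁴ = 126.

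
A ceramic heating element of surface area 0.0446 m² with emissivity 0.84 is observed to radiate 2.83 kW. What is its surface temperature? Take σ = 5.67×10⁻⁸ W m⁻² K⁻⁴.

From P = εσAT⁴, T = (P / εσA)^(1/4) = (2830 / (0.84 × 5.67×10⁻⁸ × 0.0446))^(1/4).
T = (1.33×10^12)^(1/4) = 1070 K.

T ≈ 1070 K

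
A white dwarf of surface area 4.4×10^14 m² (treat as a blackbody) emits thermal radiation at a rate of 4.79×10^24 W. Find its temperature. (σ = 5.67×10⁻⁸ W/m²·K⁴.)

From P = σAT⁴, T = (P / σA)^(1/4) = (4.79×10^24 / (5.67×10⁻⁸ × 4.40×10^14))^(1/4).
T = (1.92×10^17)^(1/4) = 20900 K.

T ≈ 20900 K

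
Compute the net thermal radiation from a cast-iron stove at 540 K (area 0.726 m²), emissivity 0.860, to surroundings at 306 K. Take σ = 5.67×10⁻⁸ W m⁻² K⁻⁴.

Q ≈ 2700 W

Q = εσA(T⁴ − T_s⁴). T⁴ − T_s⁴ = (540)⁴ − (306)⁴ = 8.50×10^10 − 8.77×10^9 = 7.63×10^10 K⁴.
Q = 0.860 × 5.67×10⁻⁸ × 0.726 × 7.63×10^10 = 2700 W.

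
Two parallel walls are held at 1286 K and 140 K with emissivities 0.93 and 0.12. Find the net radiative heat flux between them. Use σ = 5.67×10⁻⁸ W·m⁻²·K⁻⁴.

For two large parallel gray plates, q = σ(T₁⁴ − T₂⁴) / (1/ε₁ + 1/ε₂ − 1).
1/ε₁ + 1/ε₂ − 1 = 1/0.93 + 1/0.12 − 1 = 8.409.
T₁⁴ − T₂⁴ = 2.74×10^12 − 3.84×10^8 = 2.73×10^12 K⁴.
q = 5.67×10⁻⁸ × 2.73×10^12 / 8.409 = 18400 W/m².

q ≈ 18400 W/m²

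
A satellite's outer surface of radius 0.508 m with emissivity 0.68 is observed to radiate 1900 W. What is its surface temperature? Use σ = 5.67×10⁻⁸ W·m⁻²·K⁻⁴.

T ≈ 351 K

A = 4πr² = 4π × (0.508)² = 3.24 m².
From P = εσAT⁴, T = (P / εσA)^(1/4) = (1900 / (0.68 × 5.67×10⁻⁸ × 3.24))^(1/4).
T = (1.52×10^10)^(1/4) = 351 K.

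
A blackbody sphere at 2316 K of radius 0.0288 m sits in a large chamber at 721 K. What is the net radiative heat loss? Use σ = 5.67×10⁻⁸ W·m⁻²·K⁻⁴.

A = 4πr² = 4π × (0.0288)² = 0.0104 m².
Q = σA(T⁴ − T_s⁴). T⁴ − T_s⁴ = (2316)⁴ − (721)⁴ = 2.88×10^13 − 2.70×10^11 = 2.85×10^13 K⁴.
Q = 5.67×10⁻⁸ × 0.0104 × 2.85×10^13 = 16800 W.

Q ≈ 16800 W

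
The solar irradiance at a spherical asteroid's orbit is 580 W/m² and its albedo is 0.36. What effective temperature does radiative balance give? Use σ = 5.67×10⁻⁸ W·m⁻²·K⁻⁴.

Power absorbed = (1−a)S·πR²; power emitted = 4πR²σT⁴. Equating and cancelling πR²:
T = ((1−a)S / 4σ)^(1/4) = (371 / (4 × 5.67×10⁻⁸))^(1/4) = (1.64×10^9)^(1/4).
T = 201 K.

T ≈ 201 K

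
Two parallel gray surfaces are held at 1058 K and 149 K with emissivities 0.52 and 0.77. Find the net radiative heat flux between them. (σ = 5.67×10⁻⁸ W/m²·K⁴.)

For two large parallel gray plates, q = σ(T₁⁴ − T₂⁴) / (1/ε₁ + 1/ε₂ − 1).
1/ε₁ + 1/ε₂ − 1 = 1/0.52 + 1/0.77 − 1 = 2.222.
T₁⁴ − T₂⁴ = 1.25×10^12 − 4.93×10^8 = 1.25×10^12 K⁴.
q = 5.67×10⁻⁸ × 1.25×10^12 / 2.222 = 32000 W/m².

q ≈ 32000 W/m²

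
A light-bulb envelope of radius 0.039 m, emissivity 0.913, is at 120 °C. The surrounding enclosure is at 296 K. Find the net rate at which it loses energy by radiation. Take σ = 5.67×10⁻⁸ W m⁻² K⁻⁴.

A = 4πr² = 4π × (0.039)² = 0.0191 m².
Convert: 120 °C = 393 K.
Q = εσA(T⁴ − T_s⁴). T⁴ − T_s⁴ = (393)⁴ − (296)⁴ = 2.39×10^10 − 7.68×10^9 = 1.62×10^10 K⁴.
Q = 0.913 × 5.67×10⁻⁸ × 0.0191 × 1.62×10^10 = 16.0 W.

Q ≈ 16.0 W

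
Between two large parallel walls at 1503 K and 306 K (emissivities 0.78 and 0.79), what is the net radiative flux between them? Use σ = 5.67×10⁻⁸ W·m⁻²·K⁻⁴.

For two large parallel gray plates, q = σ(T₁⁴ − T₂⁴) / (1/ε₁ + 1/ε₂ − 1).
1/ε₁ + 1/ε₂ − 1 = 1/0.78 + 1/0.79 − 1 = 1.548.
T₁⁴ − T₂⁴ = 5.10×10^12 − 8.77×10^9 = 5.09×10^12 K⁴.
q = 5.67×10⁻⁸ × 5.09×10^12 / 1.548 = 1.87×10^5 W/m².

q ≈ 1.87×10^5 W/m²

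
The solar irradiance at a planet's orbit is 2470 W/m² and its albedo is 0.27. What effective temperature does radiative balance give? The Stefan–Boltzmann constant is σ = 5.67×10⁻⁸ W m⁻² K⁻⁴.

T ≈ 299 K

Power absorbed = (1−a)S·πR²; power emitted = 4πR²σT⁴. Equating and cancelling πR²:
T = ((1−a)S / 4σ)^(1/4) = (1800 / (4 × 5.67×10⁻⁸))^(1/4) = (7.95×10^9)^(1/4).
T = 299 K.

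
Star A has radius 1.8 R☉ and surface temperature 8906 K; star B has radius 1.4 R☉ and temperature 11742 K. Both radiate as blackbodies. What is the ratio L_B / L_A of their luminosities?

L_B/L_A ≈ 1.83

L = 4πR²σT⁴ ∝ R²T⁴, so L_B/L_A = (1.4/1.8)² × (11742/8906)⁴ = 0.605 × 3.02 = 1.83.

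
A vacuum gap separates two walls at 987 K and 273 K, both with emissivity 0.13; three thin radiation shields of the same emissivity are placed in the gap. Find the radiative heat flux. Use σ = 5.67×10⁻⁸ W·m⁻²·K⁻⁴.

Each of the 4 gaps contributes resistance (2/ε − 1) = 2/0.13 − 1 = 14.38; total = 57.54.
q = σ(T₁⁴ − T₂⁴) / 57.54 = 5.67×10⁻⁸ × 9.43×10^11 / 57.54 = 930 W/m².

q ≈ 930 W/m²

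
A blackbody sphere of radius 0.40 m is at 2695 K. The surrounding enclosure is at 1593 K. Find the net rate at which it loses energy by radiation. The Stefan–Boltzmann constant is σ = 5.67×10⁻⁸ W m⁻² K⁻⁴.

Q ≈ 5.28×10^6 W

A = 4πr² = 4π × (0.40)² = 2.01 m².
Q = σA(T⁴ − T_s⁴). T⁴ − T_s⁴ = (2695)⁴ − (1593)⁴ = 5.28×10^13 − 6.44×10^12 = 4.63×10^13 K⁴.
Q = 5.67×10⁻⁸ × 2.01 × 4.63×10^13 = 5.28×10^6 W.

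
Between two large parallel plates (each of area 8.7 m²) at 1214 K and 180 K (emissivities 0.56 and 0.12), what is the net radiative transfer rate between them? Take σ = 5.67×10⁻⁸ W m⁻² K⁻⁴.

Q ≈ 1.17×10^5 W

For two large parallel gray plates, q = σ(T₁⁴ − T₂⁴) / (1/ε₁ + 1/ε₂ − 1).
1/ε₁ + 1/ε₂ − 1 = 1/0.56 + 1/0.12 − 1 = 9.119.
T₁⁴ − T₂⁴ = 2.17×10^12 − 1.05×10^9 = 2.17×10^12 K⁴.
q = 5.67×10⁻⁸ × 2.17×10^12 / 9.119 = 13500 W/m².
Q = q·A = 13500 × 8.7 = 1.17×10^5 W.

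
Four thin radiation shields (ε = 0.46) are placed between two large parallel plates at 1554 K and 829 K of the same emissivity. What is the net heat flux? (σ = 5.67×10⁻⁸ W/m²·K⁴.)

q ≈ 18200 W/m²

Each of the 5 gaps contributes resistance (2/ε − 1) = 2/0.46 − 1 = 3.348; total = 16.74.
q = σ(T₁⁴ − T₂⁴) / 16.74 = 5.67×10⁻⁸ × 5.36×10^12 / 16.74 = 18200 W/m².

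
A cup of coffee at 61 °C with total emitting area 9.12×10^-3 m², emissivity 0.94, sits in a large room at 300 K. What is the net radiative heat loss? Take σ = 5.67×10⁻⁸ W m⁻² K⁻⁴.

Convert: 61 °C = 334 K.
Q = εσA(T⁴ − T_s⁴). T⁴ − T_s⁴ = (334)⁴ − (300)⁴ = 1.24×10^10 − 8.10×10^9 = 4.34×10^9 K⁴.
Q = 0.94 × 5.67×10⁻⁸ × 9.12×10^-3 × 4.34×10^9 = 2.11 W.

Q ≈ 2.11 W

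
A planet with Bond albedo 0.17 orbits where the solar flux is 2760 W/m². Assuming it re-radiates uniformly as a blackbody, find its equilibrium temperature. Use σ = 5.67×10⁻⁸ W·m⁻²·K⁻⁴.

Power absorbed = (1−a)S·πR²; power emitted = 4πR²σT⁴. Equating and cancelling πR²:
T = ((1−a)S / 4σ)^(1/4) = (2290 / (4 × 5.67×10⁻⁸))^(1/4) = (1.01×10^10)^(1/4).
T = 317 K.

T ≈ 317 K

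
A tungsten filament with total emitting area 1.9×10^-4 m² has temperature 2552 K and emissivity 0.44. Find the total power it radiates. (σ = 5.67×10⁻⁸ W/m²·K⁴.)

Stefan–Boltzmann: P = εσAT⁴ = 0.44 × 5.67×10⁻⁸ × 1.90×10^-4 × (2552)⁴ = 0.44 × 5.67×10⁻⁸ × 1.90×10^-4 × 4.24×10^13.
P = 201 W.

P ≈ 201 W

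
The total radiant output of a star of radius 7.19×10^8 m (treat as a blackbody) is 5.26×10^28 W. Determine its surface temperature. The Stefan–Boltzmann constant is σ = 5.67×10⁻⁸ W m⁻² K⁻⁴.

A = 4πr² = 4π × (7.19×10^8)² = 6.50×10^18 m².
From P = σAT⁴, T = (P / σA)^(1/4) = (5.26×10^28 / (5.67×10⁻⁸ × 6.50×10^18))^(1/4).
T = (1.43×10^17)^(1/4) = 19400 K.

T ≈ 19400 K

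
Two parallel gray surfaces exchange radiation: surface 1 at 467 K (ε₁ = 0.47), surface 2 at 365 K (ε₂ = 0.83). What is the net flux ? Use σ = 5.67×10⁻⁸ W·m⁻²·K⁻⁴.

For two large parallel gray plates, q = σ(T₁⁴ − T₂⁴) / (1/ε₁ + 1/ε₂ − 1).
1/ε₁ + 1/ε₂ − 1 = 1/0.47 + 1/0.83 − 1 = 2.332.
T₁⁴ − T₂⁴ = 4.76×10^10 − 1.77×10^10 = 2.98×10^10 K⁴.
q = 5.67×10⁻⁸ × 2.98×10^10 / 2.332 = 725 W/m².

q ≈ 725 W/m²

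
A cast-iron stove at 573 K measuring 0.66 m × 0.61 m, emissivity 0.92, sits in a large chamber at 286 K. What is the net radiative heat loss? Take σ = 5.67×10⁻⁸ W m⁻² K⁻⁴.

Q ≈ 2120 W

A = 0.66 × 0.61 = 0.403 m².
Q = εσA(T⁴ − T_s⁴). T⁴ − T_s⁴ = (573)⁴ − (286)⁴ = 1.08×10^11 − 6.69×10^9 = 1.01×10^11 K⁴.
Q = 0.92 × 5.67×10⁻⁸ × 0.403 × 1.01×10^11 = 2120 W.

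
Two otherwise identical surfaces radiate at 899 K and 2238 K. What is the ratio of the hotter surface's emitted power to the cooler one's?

P ∝ T⁴, so the ratio is (2238/899)⁴ = (2.489)⁴ = 38.4.

ratio ≈ 38.4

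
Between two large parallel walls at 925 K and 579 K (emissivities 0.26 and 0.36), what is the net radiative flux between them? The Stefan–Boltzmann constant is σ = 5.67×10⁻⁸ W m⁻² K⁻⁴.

For two large parallel gray plates, q = σ(T₁⁴ − T₂⁴) / (1/ε₁ + 1/ε₂ − 1).
1/ε₁ + 1/ε₂ − 1 = 1/0.26 + 1/0.36 − 1 = 5.624.
T₁⁴ − T₂⁴ = 7.32×10^11 − 1.12×10^11 = 6.20×10^11 K⁴.
q = 5.67×10⁻⁸ × 6.20×10^11 / 5.624 = 6250 W/m².

q ≈ 6250 W/m²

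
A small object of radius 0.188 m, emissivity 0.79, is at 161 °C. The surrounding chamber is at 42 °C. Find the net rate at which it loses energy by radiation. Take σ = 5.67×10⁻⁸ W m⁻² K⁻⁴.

Q ≈ 510 W

A = 4πr² = 4π × (0.188)² = 0.444 m².
Convert: 161 °C = 434 K; 42 °C = 315 K.
Q = εσA(T⁴ − T_s⁴). T⁴ − T_s⁴ = (434)⁴ − (315)⁴ = 3.55×10^10 − 9.85×10^9 = 2.56×10^10 K⁴.
Q = 0.79 × 5.67×10⁻⁸ × 0.444 × 2.56×10^10 = 510 W.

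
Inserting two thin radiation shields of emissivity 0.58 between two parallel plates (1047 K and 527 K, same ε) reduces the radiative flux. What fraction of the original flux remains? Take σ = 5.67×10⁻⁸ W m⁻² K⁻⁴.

With N identical shields there are N+1 = 3 gaps in series, each with the same radiative resistance, so the flux falls to 1/(N+1) of its unshielded value.

ratio ≈ 0.333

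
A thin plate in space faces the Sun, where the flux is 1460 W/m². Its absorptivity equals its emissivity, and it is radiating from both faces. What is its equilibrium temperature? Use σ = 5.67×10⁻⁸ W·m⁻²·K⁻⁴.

Absorbed flux αS = emitted flux 2εσT⁴ per unit area; with α = ε this gives T = (S/2σ)^(1/4).
T = (1460 / (2 × 5.67×10⁻⁸))^(1/4) = (1.29×10^10)^(1/4).
T = 337 K.

T ≈ 337 K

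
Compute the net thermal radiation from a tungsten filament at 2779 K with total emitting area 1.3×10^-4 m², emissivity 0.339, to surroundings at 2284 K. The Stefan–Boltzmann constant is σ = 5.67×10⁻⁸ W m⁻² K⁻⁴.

Q ≈ 81.0 W

Q = εσA(T⁴ − T_s⁴). T⁴ − T_s⁴ = (2779)⁴ − (2284)⁴ = 5.96×10^13 − 2.72×10^13 = 3.24×10^13 K⁴.
Q = 0.339 × 5.67×10⁻⁸ × 1.30×10^-4 × 3.24×10^13 = 81.0 W.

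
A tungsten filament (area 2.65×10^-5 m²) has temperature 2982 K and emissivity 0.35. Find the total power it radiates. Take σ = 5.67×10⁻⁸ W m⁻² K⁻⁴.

P ≈ 41.6 W

P = εσAT⁴ = 0.35 × 5.67×10⁻⁸ × 2.65×10^-5 × (2982)⁴ = 0.35 × 5.67×10⁻⁸ × 2.65×10^-5 × 7.91×10^13.
P = 41.6 W.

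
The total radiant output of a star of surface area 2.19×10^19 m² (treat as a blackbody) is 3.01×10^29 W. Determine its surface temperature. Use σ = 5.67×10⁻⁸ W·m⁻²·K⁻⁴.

From P = σAT⁴, T = (P / σA)^(1/4) = (3.01×10^29 / (5.67×10⁻⁸ × 2.19×10^19))^(1/4).
T = (2.42×10^17)^(1/4) = 22200 K.

T ≈ 22200 K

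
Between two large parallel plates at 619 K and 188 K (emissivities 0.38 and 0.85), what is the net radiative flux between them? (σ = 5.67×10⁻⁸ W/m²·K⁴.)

For two large parallel gray plates, q = σ(T₁⁴ − T₂⁴) / (1/ε₁ + 1/ε₂ − 1).
1/ε₁ + 1/ε₂ − 1 = 1/0.38 + 1/0.85 − 1 = 2.808.
T₁⁴ − T₂⁴ = 1.47×10^11 − 1.25×10^9 = 1.46×10^11 K⁴.
q = 5.67×10⁻⁸ × 1.46×10^11 / 2.808 = 2940 W/m².

q ≈ 2940 W/m²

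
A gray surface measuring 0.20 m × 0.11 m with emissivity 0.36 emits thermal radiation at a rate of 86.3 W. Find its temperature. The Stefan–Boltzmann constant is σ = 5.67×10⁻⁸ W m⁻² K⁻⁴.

A = 0.20 × 0.11 = 0.0220 m².
From P = εσAT⁴, T = (P / εσA)^(1/4) = (86.3 / (0.36 × 5.67×10⁻⁸ × 0.0220))^(1/4).
T = (1.92×10^11)^(1/4) = 662 K.

T ≈ 662 K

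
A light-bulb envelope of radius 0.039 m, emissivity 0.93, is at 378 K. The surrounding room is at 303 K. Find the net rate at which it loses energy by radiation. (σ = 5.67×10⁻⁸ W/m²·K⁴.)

Q ≈ 12.1 W

A = 4πr² = 4π × (0.039)² = 0.0191 m².
Q = εσA(T⁴ − T_s⁴). T⁴ − T_s⁴ = (378)⁴ − (303)⁴ = 2.04×10^10 − 8.43×10^9 = 1.20×10^10 K⁴.
Q = 0.93 × 5.67×10⁻⁸ × 0.0191 × 1.20×10^10 = 12.1 W.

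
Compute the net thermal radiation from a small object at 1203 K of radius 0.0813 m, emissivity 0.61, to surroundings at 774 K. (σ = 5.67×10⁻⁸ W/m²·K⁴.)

Q ≈ 4990 W

A = 4πr² = 4π × (0.0813)² = 0.0831 m².
Q = εσA(T⁴ − T_s⁴). T⁴ − T_s⁴ = (1203)⁴ − (774)⁴ = 2.09×10^12 − 3.59×10^11 = 1.74×10^12 K⁴.
Q = 0.61 × 5.67×10⁻⁸ × 0.0831 × 1.74×10^12 = 4990 W.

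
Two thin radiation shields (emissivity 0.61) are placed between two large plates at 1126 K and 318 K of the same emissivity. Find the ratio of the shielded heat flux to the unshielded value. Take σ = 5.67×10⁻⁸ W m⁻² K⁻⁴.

ratio ≈ 0.333

With N identical shields there are N+1 = 3 gaps in series, each with the same radiative resistance, so the flux falls to 1/(N+1) of its unshielded value.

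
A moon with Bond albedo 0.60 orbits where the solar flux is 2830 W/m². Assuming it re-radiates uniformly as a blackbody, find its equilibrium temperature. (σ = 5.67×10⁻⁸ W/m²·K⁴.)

Power absorbed = (1−a)S·πR²; power emitted = 4πR²σT⁴. Equating and cancelling πR²:
T = ((1−a)S / 4σ)^(1/4) = (1130 / (4 × 5.67×10⁻⁸))^(1/4) = (4.99×10^9)^(1/4).
T = 266 K.

T ≈ 266 K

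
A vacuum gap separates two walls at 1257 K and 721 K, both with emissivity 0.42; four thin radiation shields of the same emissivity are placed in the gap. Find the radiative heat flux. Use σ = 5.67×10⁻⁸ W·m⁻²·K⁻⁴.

Each of the 5 gaps contributes resistance (2/ε − 1) = 2/0.42 − 1 = 3.762; total = 18.81.
q = σ(T₁⁴ − T₂⁴) / 18.81 = 5.67×10⁻⁸ × 2.23×10^12 / 18.81 = 6710 W/m².

q ≈ 6710 W/m²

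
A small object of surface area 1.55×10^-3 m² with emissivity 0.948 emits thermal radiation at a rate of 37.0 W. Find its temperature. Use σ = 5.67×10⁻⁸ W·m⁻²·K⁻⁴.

From P = εσAT⁴, T = (P / εσA)^(1/4) = (37.0 / (0.948 × 5.67×10⁻⁸ × 1.55×10^-3))^(1/4).
T = (4.44×10^11)^(1/4) = 816 K.

T ≈ 816 K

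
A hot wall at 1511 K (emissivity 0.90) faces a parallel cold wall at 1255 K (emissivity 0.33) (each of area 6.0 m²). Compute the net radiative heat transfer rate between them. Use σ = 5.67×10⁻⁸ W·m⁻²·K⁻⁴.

Q ≈ 2.96×10^5 W

For two large parallel gray plates, q = σ(T₁⁴ − T₂⁴) / (1/ε₁ + 1/ε₂ − 1).
1/ε₁ + 1/ε₂ − 1 = 1/0.90 + 1/0.33 − 1 = 3.141.
T₁⁴ − T₂⁴ = 5.21×10^12 − 2.48×10^12 = 2.73×10^12 K⁴.
q = 5.67×10⁻⁸ × 2.73×10^12 / 3.141 = 49300 W/m².
Q = q·A = 49300 × 6.0 = 2.96×10^5 W.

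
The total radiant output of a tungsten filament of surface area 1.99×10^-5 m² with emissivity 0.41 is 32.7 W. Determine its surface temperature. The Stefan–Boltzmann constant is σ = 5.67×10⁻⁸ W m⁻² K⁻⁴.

From P = εσAT⁴, T = (P / εσA)^(1/4) = (32.7 / (0.41 × 5.67×10⁻⁸ × 1.99×10^-5))^(1/4).
T = (7.07×10^13)^(1/4) = 2900 K.

T ≈ 2900 K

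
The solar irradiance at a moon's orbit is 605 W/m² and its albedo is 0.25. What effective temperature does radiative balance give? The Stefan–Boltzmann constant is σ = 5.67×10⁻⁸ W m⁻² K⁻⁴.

T ≈ 211 K

Power absorbed = (1−a)S·πR²; power emitted = 4πR²σT⁴. Equating and cancelling πR²:
T = ((1−a)S / 4σ)^(1/4) = (454 / (4 × 5.67×10⁻⁸))^(1/4) = (2.00×10^9)^(1/4).
T = 211 K.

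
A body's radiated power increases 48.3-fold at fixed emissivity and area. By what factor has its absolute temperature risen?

P ∝ T⁴ ⇒ T ∝ P^(1/4), so T scales by (48.3)^(1/4) = 2.64.

factor ≈ 2.64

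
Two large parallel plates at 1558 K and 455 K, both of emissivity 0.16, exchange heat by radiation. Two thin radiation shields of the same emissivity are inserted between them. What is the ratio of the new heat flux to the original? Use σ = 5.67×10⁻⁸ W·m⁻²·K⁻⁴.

ratio ≈ 0.333

With N identical shields there are N+1 = 3 gaps in series, each with the same radiative resistance, so the flux falls to 1/(N+1) of its unshielded value.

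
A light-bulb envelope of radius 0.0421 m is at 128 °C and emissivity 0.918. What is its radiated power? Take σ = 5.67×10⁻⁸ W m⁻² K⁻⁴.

P ≈ 30.0 W

A = 4πr² = 4π × (0.0421)² = 0.0223 m².
128 °C = 401 K.
Stefan–Boltzmann: P = εσAT⁴ = 0.918 × 5.67×10⁻⁸ × 0.0223 × (401)⁴ = 0.918 × 5.67×10⁻⁸ × 0.0223 × 2.59×10^10.
P = 30.0 W.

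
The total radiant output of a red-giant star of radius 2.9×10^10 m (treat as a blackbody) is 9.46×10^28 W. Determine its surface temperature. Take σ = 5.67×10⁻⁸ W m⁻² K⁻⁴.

A = 4πr² = 4π × (2.9×10^10)² = 1.06×10^22 m².
From P = σAT⁴, T = (P / σA)^(1/4) = (9.46×10^28 / (5.67×10⁻⁸ × 1.06×10^22))^(1/4).
T = (1.58×10^14)^(1/4) = 3540 K.

T ≈ 3540 K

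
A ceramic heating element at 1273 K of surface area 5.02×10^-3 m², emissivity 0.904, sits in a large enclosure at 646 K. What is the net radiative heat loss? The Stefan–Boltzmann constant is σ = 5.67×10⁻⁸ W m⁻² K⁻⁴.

Q ≈ 631 W

Q = εσA(T⁴ − T_s⁴). T⁴ − T_s⁴ = (1273)⁴ − (646)⁴ = 2.63×10^12 − 1.74×10^11 = 2.45×10^12 K⁴.
Q = 0.904 × 5.67×10⁻⁸ × 5.02×10^-3 × 2.45×10^12 = 631 W.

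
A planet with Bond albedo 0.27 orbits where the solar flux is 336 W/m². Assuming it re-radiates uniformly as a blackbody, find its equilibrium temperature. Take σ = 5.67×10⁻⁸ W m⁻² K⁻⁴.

T ≈ 181 K

Power absorbed = (1−a)S·πR²; power emitted = 4πR²σT⁴. Equating and cancelling πR²:
T = ((1−a)S / 4σ)^(1/4) = (245 / (4 × 5.67×10⁻⁸))^(1/4) = (1.08×10^9)^(1/4).
T = 181 K.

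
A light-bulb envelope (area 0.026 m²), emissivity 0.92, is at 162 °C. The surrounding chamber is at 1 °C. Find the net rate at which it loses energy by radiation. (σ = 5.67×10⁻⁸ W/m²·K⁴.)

Q ≈ 40.9 W

Convert: 162 °C = 435 K; 1 °C = 274 K.
Q = εσA(T⁴ − T_s⁴). T⁴ − T_s⁴ = (435)⁴ − (274)⁴ = 3.58×10^10 − 5.64×10^9 = 3.02×10^10 K⁴.
Q = 0.92 × 5.67×10⁻⁸ × 0.0260 × 3.02×10^10 = 40.9 W.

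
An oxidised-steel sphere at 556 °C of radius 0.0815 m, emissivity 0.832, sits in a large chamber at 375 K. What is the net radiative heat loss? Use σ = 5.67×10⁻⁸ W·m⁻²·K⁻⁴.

A = 4πr² = 4π × (0.0815)² = 0.0835 m².
Convert: 556 °C = 829 K.
Q = εσA(T⁴ − T_s⁴). T⁴ − T_s⁴ = (829)⁴ − (375)⁴ = 4.72×10^11 − 1.98×10^10 = 4.53×10^11 K⁴.
Q = 0.832 × 5.67×10⁻⁸ × 0.0835 × 4.53×10^11 = 1780 W.

Q ≈ 1780 W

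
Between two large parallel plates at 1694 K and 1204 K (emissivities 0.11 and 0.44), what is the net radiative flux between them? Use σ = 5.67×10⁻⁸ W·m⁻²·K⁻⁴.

For two large parallel gray plates, q = σ(T₁⁴ − T₂⁴) / (1/ε₁ + 1/ε₂ − 1).
1/ε₁ + 1/ε₂ − 1 = 1/0.11 + 1/0.44 − 1 = 10.36.
T₁⁴ − T₂⁴ = 8.23×10^12 − 2.10×10^12 = 6.13×10^12 K⁴.
q = 5.67×10⁻⁸ × 6.13×10^12 / 10.36 = 33600 W/m².

q ≈ 33600 W/m²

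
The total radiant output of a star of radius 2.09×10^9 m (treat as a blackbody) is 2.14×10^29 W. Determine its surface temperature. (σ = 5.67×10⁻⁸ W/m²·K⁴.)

T ≈ 16200 K

A = 4πr² = 4π × (2.09×10^9)² = 5.49×10^19 m².
From P = σAT⁴, T = (P / σA)^(1/4) = (2.14×10^29 / (5.67×10⁻⁸ × 5.49×10^19))^(1/4).
T = (6.88×10^16)^(1/4) = 16200 K.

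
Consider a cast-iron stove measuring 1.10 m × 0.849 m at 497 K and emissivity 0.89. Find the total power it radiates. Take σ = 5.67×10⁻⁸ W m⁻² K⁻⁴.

P ≈ 2880 W

A = 1.10 × 0.849 = 0.934 m².
P = εσAT⁴ = 0.89 × 5.67×10⁻⁸ × 0.934 × (497)⁴ = 0.89 × 5.67×10⁻⁸ × 0.934 × 6.10×10^10.
P = 2880 W.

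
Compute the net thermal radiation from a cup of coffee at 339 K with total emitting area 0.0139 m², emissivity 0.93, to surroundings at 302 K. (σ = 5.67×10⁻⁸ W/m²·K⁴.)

Q ≈ 3.58 W

Q = εσA(T⁴ − T_s⁴). T⁴ − T_s⁴ = (339)⁴ − (302)⁴ = 1.32×10^10 − 8.32×10^9 = 4.89×10^9 K⁴.
Q = 0.93 × 5.67×10⁻⁸ × 0.0139 × 4.89×10^9 = 3.58 W.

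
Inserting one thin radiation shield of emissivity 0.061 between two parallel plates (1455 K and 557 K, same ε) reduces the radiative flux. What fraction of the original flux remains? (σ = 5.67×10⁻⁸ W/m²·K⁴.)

With N identical shields there are N+1 = 2 gaps in series, each with the same radiative resistance, so the flux falls to 1/(N+1) of its unshielded value.

ratio ≈ 0.500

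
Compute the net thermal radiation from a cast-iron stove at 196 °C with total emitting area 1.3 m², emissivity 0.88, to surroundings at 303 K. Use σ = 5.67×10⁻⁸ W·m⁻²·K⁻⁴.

Convert: 196 °C = 469 K.
Q = εσA(T⁴ − T_s⁴). T⁴ − T_s⁴ = (469)⁴ − (303)⁴ = 4.84×10^10 − 8.43×10^9 = 4.00×10^10 K⁴.
Q = 0.88 × 5.67×10⁻⁸ × 1.30 × 4.00×10^10 = 2590 W.

Q ≈ 2590 W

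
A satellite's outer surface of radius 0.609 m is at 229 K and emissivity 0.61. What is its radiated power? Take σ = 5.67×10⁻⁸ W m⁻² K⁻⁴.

A = 4πr² = 4π × (0.609)² = 4.66 m².
Stefan–Boltzmann: P = εσAT⁴ = 0.61 × 5.67×10⁻⁸ × 4.66 × (229)⁴ = 0.61 × 5.67×10⁻⁸ × 4.66 × 2.75×10^9.
P = 443 W.

P ≈ 443 W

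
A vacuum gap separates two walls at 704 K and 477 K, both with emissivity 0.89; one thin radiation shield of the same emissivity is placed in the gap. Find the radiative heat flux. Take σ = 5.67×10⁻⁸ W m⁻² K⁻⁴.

q ≈ 4410 W/m²

Each of the 2 gaps contributes resistance (2/ε − 1) = 2/0.89 − 1 = 1.247; total = 2.494.
q = σ(T₁⁴ − T₂⁴) / 2.494 = 5.67×10⁻⁸ × 1.94×10^11 / 2.494 = 4410 W/m².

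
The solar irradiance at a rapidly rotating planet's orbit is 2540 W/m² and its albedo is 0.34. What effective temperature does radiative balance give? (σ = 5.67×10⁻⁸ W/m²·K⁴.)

Power absorbed = (1−a)S·πR²; power emitted = 4πR²σT⁴. Equating and cancelling πR²:
T = ((1−a)S / 4σ)^(1/4) = (1680 / (4 × 5.67×10⁻⁸))^(1/4) = (7.39×10^9)^(1/4).
T = 293 K.

T ≈ 293 K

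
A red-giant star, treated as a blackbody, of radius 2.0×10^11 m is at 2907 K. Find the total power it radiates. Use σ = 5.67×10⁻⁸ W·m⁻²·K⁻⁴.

P ≈ 2.04×10^30 W

A = 4πr² = 4π × (2.0×10^11)² = 5.03×10^23 m².
P = σAT⁴ = 5.67×10⁻⁸ × 5.03×10^23 × (2907)⁴ = 5.67×10⁻⁸ × 5.03×10^23 × 7.14×10^13.
P = 2.04×10^30 W.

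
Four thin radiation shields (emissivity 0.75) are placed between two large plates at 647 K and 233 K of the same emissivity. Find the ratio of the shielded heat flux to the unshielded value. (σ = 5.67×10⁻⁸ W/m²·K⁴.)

ratio ≈ 0.200

With N identical shields there are N+1 = 5 gaps in series, each with the same radiative resistance, so the flux falls to 1/(N+1) of its unshielded value.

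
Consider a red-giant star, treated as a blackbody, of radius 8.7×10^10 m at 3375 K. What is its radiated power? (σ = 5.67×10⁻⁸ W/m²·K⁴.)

P ≈ 7.00×10^29 W

A = 4πr² = 4π × (8.7×10^10)² = 9.51×10^22 m².
P = σAT⁴ = 5.67×10⁻⁸ × 9.51×10^22 × (3375)⁴ = 5.67×10⁻⁸ × 9.51×10^22 × 1.30×10^14.
P = 7.00×10^29 W.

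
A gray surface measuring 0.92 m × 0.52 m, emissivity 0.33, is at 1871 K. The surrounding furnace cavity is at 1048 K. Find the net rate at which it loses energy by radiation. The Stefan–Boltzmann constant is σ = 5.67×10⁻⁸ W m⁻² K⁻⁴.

Q ≈ 98900 W

A = 0.92 × 0.52 = 0.478 m².
Q = εσA(T⁴ − T_s⁴). T⁴ − T_s⁴ = (1871)⁴ − (1048)⁴ = 1.23×10^13 − 1.21×10^12 = 1.10×10^13 K⁴.
Q = 0.33 × 5.67×10⁻⁸ × 0.478 × 1.10×10^13 = 98900 W.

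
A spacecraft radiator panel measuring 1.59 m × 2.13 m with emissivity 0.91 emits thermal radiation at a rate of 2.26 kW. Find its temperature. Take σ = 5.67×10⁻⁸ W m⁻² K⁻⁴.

A = 1.59 × 2.13 = 3.39 m².
From P = εσAT⁴, T = (P / εσA)^(1/4) = (2260 / (0.91 × 5.67×10⁻⁸ × 3.39))^(1/4).
T = (1.29×10^10)^(1/4) = 337 K.

T ≈ 337 K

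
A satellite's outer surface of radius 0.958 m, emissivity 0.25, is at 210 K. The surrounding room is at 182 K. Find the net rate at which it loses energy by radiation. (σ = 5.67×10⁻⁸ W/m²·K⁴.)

A = 4πr² = 4π × (0.958)² = 11.5 m².
Q = εσA(T⁴ − T_s⁴). T⁴ − T_s⁴ = (210)⁴ − (182)⁴ = 1.94×10^9 − 1.10×10^9 = 8.48×10^8 K⁴.
Q = 0.25 × 5.67×10⁻⁸ × 11.5 × 8.48×10^8 = 139 W.

Q ≈ 139 W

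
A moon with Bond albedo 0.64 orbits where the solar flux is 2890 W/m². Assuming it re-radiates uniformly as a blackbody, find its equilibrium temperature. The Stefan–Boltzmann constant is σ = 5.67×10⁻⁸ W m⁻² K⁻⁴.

T ≈ 260 K

Power absorbed = (1−a)S·πR²; power emitted = 4πR²σT⁴. Equating and cancelling πR²:
T = ((1−a)S / 4σ)^(1/4) = (1040 / (4 × 5.67×10⁻⁸))^(1/4) = (4.59×10^9)^(1/4).
T = 260 K.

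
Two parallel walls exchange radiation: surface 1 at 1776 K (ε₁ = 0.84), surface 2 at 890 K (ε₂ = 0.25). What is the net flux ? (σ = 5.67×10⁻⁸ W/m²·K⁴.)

q ≈ 1.26×10^5 W/m²

For two large parallel gray plates, q = σ(T₁⁴ − T₂⁴) / (1/ε₁ + 1/ε₂ − 1).
1/ε₁ + 1/ε₂ − 1 = 1/0.84 + 1/0.25 − 1 = 4.190.
T₁⁴ − T₂⁴ = 9.95×10^12 − 6.27×10^11 = 9.32×10^12 K⁴.
q = 5.67×10⁻⁸ × 9.32×10^12 / 4.190 = 1.26×10^5 W/m².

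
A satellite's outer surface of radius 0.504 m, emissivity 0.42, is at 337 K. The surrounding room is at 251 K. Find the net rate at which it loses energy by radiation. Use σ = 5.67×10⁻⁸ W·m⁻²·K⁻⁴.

A = 4πr² = 4π × (0.504)² = 3.19 m².
Q = εσA(T⁴ − T_s⁴). T⁴ − T_s⁴ = (337)⁴ − (251)⁴ = 1.29×10^10 − 3.97×10^9 = 8.93×10^9 K⁴.
Q = 0.42 × 5.67×10⁻⁸ × 3.19 × 8.93×10^9 = 679 W.

Q ≈ 679 W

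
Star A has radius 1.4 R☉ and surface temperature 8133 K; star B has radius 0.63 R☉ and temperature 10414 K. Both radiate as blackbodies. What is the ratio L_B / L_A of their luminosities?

L_B/L_A ≈ 0.544

L = 4πR²σT⁴ ∝ R²T⁴, so L_B/L_A = (0.63/1.4)² × (10414/8133)⁴ = 0.203 × 2.69 = 0.544.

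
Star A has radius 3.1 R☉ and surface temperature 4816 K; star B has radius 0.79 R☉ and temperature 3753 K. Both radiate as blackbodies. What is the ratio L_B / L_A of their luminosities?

L = 4πR²σT⁴ ∝ R²T⁴, so L_B/L_A = (0.79/3.1)² × (3753/4816)⁴ = 0.0649 × 0.369 = 0.0239.

L_B/L_A ≈ 0.0239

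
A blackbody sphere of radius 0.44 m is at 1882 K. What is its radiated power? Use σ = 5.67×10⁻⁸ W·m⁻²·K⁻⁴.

A = 4πr² = 4π × (0.44)² = 2.43 m².
P = σAT⁴ = 5.67×10⁻⁸ × 2.43 × (1882)⁴ = 5.67×10⁻⁸ × 2.43 × 1.25×10^13.
P = 1.73×10^6 W.

P ≈ 1.73×10^6 W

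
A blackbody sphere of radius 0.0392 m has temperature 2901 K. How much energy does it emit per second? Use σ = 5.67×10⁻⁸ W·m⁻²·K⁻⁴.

P ≈ 77500 W

A = 4πr² = 4π × (0.0392)² = 0.0193 m².
P = σAT⁴ = 5.67×10⁻⁸ × 0.0193 × (2901)⁴ = 5.67×10⁻⁸ × 0.0193 × 7.08×10^13.
P = 77500 W.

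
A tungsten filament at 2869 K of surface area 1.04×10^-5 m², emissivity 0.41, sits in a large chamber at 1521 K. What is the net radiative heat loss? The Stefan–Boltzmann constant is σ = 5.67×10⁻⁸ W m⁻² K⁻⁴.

Q ≈ 15.1 W

Q = εσA(T⁴ − T_s⁴). T⁴ − T_s⁴ = (2869)⁴ − (1521)⁴ = 6.78×10^13 − 5.35×10^12 = 6.24×10^13 K⁴.
Q = 0.41 × 5.67×10⁻⁸ × 1.04×10^-5 × 6.24×10^13 = 15.1 W.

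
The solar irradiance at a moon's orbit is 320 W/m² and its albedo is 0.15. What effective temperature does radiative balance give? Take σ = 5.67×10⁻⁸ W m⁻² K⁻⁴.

T ≈ 186 K

Power absorbed = (1−a)S·πR²; power emitted = 4πR²σT⁴. Equating and cancelling πR²:
T = ((1−a)S / 4σ)^(1/4) = (272 / (4 × 5.67×10⁻⁸))^(1/4) = (1.20×10^9)^(1/4).
T = 186 K.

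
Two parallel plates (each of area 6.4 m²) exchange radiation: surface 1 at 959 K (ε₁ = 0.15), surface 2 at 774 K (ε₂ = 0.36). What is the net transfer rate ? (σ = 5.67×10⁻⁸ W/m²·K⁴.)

Q ≈ 20900 W

For two large parallel gray plates, q = σ(T₁⁴ − T₂⁴) / (1/ε₁ + 1/ε₂ − 1).
1/ε₁ + 1/ε₂ − 1 = 1/0.15 + 1/0.36 − 1 = 8.444.
T₁⁴ − T₂⁴ = 8.46×10^11 − 3.59×10^11 = 4.87×10^11 K⁴.
q = 5.67×10⁻⁸ × 4.87×10^11 / 8.444 = 3270 W/m².
Q = q·A = 3270 × 6.4 = 20900 W.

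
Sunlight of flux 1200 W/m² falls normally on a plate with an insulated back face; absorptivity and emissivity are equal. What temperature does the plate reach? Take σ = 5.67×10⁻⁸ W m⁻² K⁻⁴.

T ≈ 381 K

Absorbed flux αS = emitted flux εσT⁴ (one radiating face); with α = ε, T = (S/σ)^(1/4).
T = (1200 / 5.67×10⁻⁸)^(1/4) = (2.12×10^10)^(1/4).
T = 381 K.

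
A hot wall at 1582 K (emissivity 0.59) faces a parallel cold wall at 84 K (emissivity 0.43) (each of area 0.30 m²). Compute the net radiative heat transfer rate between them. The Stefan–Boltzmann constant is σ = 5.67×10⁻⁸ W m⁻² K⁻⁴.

For two large parallel gray plates, q = σ(T₁⁴ − T₂⁴) / (1/ε₁ + 1/ε₂ − 1).
1/ε₁ + 1/ε₂ − 1 = 1/0.59 + 1/0.43 − 1 = 3.020.
T₁⁴ − T₂⁴ = 6.26×10^12 − 4.98×10^7 = 6.26×10^12 K⁴.
q = 5.67×10⁻⁸ × 6.26×10^12 / 3.020 = 1.18×10^5 W/m².
Q = q·A = 1.18×10^5 × 0.30 = 35300 W.

Q ≈ 35300 W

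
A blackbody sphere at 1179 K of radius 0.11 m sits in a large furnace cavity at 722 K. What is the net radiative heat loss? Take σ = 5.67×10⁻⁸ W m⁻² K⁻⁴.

Q ≈ 14300 W

A = 4πr² = 4π × (0.11)² = 0.152 m².
Q = σA(T⁴ − T_s⁴). T⁴ − T_s⁴ = (1179)⁴ − (722)⁴ = 1.93×10^12 − 2.72×10^11 = 1.66×10^12 K⁴.
Q = 5.67×10⁻⁸ × 0.152 × 1.66×10^12 = 14300 W.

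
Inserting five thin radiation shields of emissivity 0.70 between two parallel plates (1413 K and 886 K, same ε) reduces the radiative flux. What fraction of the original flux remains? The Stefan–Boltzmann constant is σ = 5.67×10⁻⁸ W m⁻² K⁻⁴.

ratio ≈ 0.167

With N identical shields there are N+1 = 6 gaps in series, each with the same radiative resistance, so the flux falls to 1/(N+1) of its unshielded value.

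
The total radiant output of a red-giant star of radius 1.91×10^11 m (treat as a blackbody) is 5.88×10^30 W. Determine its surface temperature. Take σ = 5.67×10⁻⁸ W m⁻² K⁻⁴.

T ≈ 3880 K

A = 4πr² = 4π × (1.91×10^11)² = 4.58×10^23 m².
From P = σAT⁴, T = (P / σA)^(1/4) = (5.88×10^30 / (5.67×10⁻⁸ × 4.58×10^23))^(1/4).
T = (2.26×10^14)^(1/4) = 3880 K.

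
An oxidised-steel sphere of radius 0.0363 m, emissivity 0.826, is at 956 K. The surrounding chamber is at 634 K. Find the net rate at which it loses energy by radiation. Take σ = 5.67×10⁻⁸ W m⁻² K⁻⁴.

Q ≈ 522 W

A = 4πr² = 4π × (0.0363)² = 0.0166 m².
Q = εσA(T⁴ − T_s⁴). T⁴ − T_s⁴ = (956)⁴ − (634)⁴ = 8.35×10^11 − 1.62×10^11 = 6.74×10^11 K⁴.
Q = 0.826 × 5.67×10⁻⁸ × 0.0166 × 6.74×10^11 = 522 W.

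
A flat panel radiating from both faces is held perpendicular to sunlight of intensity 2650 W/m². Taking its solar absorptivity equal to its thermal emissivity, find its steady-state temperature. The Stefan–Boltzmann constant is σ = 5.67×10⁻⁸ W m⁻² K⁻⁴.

T ≈ 391 K

Absorbed flux αS = emitted flux 2εσT⁴ per unit area; with α = ε this gives T = (S/2σ)^(1/4).
T = (2650 / (2 × 5.67×10⁻⁸))^(1/4) = (2.34×10^10)^(1/4).
T = 391 K.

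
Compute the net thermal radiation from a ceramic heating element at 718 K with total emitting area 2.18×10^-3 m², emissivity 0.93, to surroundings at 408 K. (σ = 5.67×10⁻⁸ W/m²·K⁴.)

Q = εσA(T⁴ − T_s⁴). T⁴ − T_s⁴ = (718)⁴ − (408)⁴ = 2.66×10^11 − 2.77×10^10 = 2.38×10^11 K⁴.
Q = 0.93 × 5.67×10⁻⁸ × 2.18×10^-3 × 2.38×10^11 = 27.4 W.

Q ≈ 27.4 W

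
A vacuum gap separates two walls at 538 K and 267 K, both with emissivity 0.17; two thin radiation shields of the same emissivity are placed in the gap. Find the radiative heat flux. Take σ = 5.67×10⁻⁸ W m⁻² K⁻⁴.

q ≈ 138 W/m²

Each of the 3 gaps contributes resistance (2/ε − 1) = 2/0.17 − 1 = 10.76; total = 32.29.
q = σ(T₁⁴ − T₂⁴) / 32.29 = 5.67×10⁻⁸ × 7.87×10^10 / 32.29 = 138 W/m².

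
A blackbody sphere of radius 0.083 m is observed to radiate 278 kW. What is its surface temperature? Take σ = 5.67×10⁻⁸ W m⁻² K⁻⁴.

A = 4πr² = 4π × (0.083)² = 0.0866 m².
From P = σAT⁴, T = (P / σA)^(1/4) = (2.78×10^5 / (5.67×10⁻⁸ × 0.0866))^(1/4).
T = (5.66×10^13)^(1/4) = 2740 K.

T ≈ 2740 K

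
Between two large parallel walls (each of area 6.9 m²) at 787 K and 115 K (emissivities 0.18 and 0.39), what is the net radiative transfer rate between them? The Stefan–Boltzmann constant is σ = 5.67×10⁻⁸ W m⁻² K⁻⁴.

Q ≈ 21100 W

For two large parallel gray plates, q = σ(T₁⁴ − T₂⁴) / (1/ε₁ + 1/ε₂ − 1).
1/ε₁ + 1/ε₂ − 1 = 1/0.18 + 1/0.39 − 1 = 7.120.
T₁⁴ − T₂⁴ = 3.84×10^11 − 1.75×10^8 = 3.83×10^11 K⁴.
q = 5.67×10⁻⁸ × 3.83×10^11 / 7.120 = 3050 W/m².
Q = q·A = 3050 × 6.9 = 21100 W.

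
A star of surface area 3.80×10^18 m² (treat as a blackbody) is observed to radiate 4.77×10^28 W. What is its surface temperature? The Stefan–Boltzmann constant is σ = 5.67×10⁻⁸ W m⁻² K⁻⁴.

From P = σAT⁴, T = (P / σA)^(1/4) = (4.77×10^28 / (5.67×10⁻⁸ × 3.80×10^18))^(1/4).
T = (2.21×10^17)^(1/4) = 21700 K.

T ≈ 21700 K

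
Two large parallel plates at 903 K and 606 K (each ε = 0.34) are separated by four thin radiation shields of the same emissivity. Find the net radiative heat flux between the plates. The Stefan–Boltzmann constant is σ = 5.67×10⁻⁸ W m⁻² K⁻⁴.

Each of the 5 gaps contributes resistance (2/ε − 1) = 2/0.34 − 1 = 4.882; total = 24.41.
q = σ(T₁⁴ − T₂⁴) / 24.41 = 5.67×10⁻⁸ × 5.30×10^11 / 24.41 = 1230 W/m².

q ≈ 1230 W/m²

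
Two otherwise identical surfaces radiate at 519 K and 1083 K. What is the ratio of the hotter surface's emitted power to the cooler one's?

ratio ≈ 19.0

P ∝ T⁴, so the ratio is (1083/519)⁴ = (2.087)⁴ = 19.0.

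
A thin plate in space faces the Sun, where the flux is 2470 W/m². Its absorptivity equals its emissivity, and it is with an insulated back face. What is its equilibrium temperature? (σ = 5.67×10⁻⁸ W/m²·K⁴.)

T ≈ 457 K

Absorbed flux αS = emitted flux εσT⁴ (one radiating face); with α = ε, T = (S/σ)^(1/4).
T = (2470 / 5.67×10⁻⁸)^(1/4) = (4.36×10^10)^(1/4).
T = 457 K.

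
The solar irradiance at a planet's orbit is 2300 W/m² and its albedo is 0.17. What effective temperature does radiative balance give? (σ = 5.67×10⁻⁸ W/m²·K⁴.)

Power absorbed = (1−a)S·πR²; power emitted = 4πR²σT⁴. Equating and cancelling πR²:
T = ((1−a)S / 4σ)^(1/4) = (1910 / (4 × 5.67×10⁻⁸))^(1/4) = (8.42×10^9)^(1/4).
T = 303 K.

T ≈ 303 K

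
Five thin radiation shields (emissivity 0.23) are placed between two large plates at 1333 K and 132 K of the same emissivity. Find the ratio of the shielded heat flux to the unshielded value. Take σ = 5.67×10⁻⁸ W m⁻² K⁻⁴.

ratio ≈ 0.167

With N identical shields there are N+1 = 6 gaps in series, each with the same radiative resistance, so the flux falls to 1/(N+1) of its unshielded value.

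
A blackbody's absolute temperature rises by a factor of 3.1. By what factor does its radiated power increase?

factor ≈ 92.4

P ∝ T⁴, so the power scales as (3.1)⁴ = 92.4.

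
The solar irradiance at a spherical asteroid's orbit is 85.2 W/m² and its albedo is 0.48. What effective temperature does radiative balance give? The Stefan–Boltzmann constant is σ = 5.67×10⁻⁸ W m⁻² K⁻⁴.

T ≈ 118 K

Power absorbed = (1−a)S·πR²; power emitted = 4πR²σT⁴. Equating and cancelling πR²:
T = ((1−a)S / 4σ)^(1/4) = (44.3 / (4 × 5.67×10⁻⁸))^(1/4) = (1.95×10^8)^(1/4).
T = 118 K.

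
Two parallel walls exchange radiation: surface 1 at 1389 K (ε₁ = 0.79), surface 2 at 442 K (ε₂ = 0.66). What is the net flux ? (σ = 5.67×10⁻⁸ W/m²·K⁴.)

q ≈ 1.17×10^5 W/m²

For two large parallel gray plates, q = σ(T₁⁴ − T₂⁴) / (1/ε₁ + 1/ε₂ − 1).
1/ε₁ + 1/ε₂ − 1 = 1/0.79 + 1/0.66 − 1 = 1.781.
T₁⁴ − T₂⁴ = 3.72×10^12 − 3.82×10^10 = 3.68×10^12 K⁴.
q = 5.67×10⁻⁸ × 3.68×10^12 / 1.781 = 1.17×10^5 W/m².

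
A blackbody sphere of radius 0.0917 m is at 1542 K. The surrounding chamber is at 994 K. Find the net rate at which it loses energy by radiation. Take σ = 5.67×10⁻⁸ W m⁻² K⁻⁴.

Q ≈ 28000 W

A = 4πr² = 4π × (0.0917)² = 0.106 m².
Q = σA(T⁴ − T_s⁴). T⁴ − T_s⁴ = (1542)⁴ − (994)⁴ = 5.65×10^12 − 9.76×10^11 = 4.68×10^12 K⁴.
Q = 5.67×10⁻⁸ × 0.106 × 4.68×10^12 = 28000 W.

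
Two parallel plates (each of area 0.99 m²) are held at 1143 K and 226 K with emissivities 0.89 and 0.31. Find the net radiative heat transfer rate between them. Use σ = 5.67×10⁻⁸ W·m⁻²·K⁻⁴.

For two large parallel gray plates, q = σ(T₁⁴ − T₂⁴) / (1/ε₁ + 1/ε₂ − 1).
1/ε₁ + 1/ε₂ − 1 = 1/0.89 + 1/0.31 − 1 = 3.349.
T₁⁴ − T₂⁴ = 1.71×10^12 − 2.61×10^9 = 1.70×10^12 K⁴.
q = 5.67×10⁻⁸ × 1.70×10^12 / 3.349 = 28800 W/m².
Q = q·A = 28800 × 0.99 = 28600 W.

Q ≈ 28600 W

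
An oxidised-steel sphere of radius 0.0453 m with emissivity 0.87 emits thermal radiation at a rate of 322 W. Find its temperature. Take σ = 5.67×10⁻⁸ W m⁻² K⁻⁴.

A = 4πr² = 4π × (0.0453)² = 0.0258 m².
From P = εσAT⁴, T = (P / εσA)^(1/4) = (322 / (0.87 × 5.67×10⁻⁸ × 0.0258))^(1/4).
T = (2.53×10^11)^(1/4) = 709 K.

T ≈ 709 K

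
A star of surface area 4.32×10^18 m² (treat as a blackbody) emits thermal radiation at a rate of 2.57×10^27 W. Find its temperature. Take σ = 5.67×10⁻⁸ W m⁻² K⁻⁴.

From P = σAT⁴, T = (P / σA)^(1/4) = (2.57×10^27 / (5.67×10⁻⁸ × 4.32×10^18))^(1/4).
T = (1.05×10^16)^(1/4) = 10100 K.

T ≈ 10100 K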